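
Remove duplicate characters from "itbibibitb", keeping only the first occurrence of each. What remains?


Input: 'itbibibitb'
Operation: keep first occurrence of each character
Scan: s[0]='i' new -> keep; s[1]='t' new -> keep; s[2]='b' new -> keep; s[3]='i' seen -> skip; s[4]='b' seen -> skip; s[5]='i' seen -> skip; s[6]='b' seen -> skip; s[7]='i' seen -> skip; s[8]='t' seen -> skip; s[9]='b' seen -> skip
Result: itb


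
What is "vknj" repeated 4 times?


Input string: 'vknj'
Operation: repeat 4 times
Concatenation: 'vknj' + 'vknj' + 'vknj' + 'vknj'
Result: vknjvknjvknjvknj


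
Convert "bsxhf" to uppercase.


Input string: 'bsxhf'
Operation: convert each letter to uppercase
Mapping: 'b'->'B', 's'->'S', 'x'->'X', 'h'->'H', 'f'->'F'
Result: BSXHF


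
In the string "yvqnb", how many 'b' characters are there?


Input string: 'yvqnb'
Target character: 'b'
Scan each position: s[4]='b'
Matches found at indices: 4
Total: 1


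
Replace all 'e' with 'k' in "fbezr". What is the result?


Input string: 'fbezr'
Operation: replace 'e' with 'k'
Positions of 'e': 2
After replacement: fbkzr


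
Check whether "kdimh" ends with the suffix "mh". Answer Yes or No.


Input string: 'kdimh'
Suffix to check: 'mh'
Last 2 characters of input: 'mh'
Match: True
Result: Yes


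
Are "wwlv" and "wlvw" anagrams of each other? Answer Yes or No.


String 1: 'wwlv' -> sorted: 'lvww'
String 2: 'wlvw' -> sorted: 'lvww'
Compare sorted forms: 'lvww' == 'lvww'
Anagram: Yes


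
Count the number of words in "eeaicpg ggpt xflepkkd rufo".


Input string: 'eeaicpg ggpt xflepkkd rufo'
Operation: split by spaces
Words found: 'eeaicpg', 'ggpt', 'xflepkkd', 'rufo'
Word count: 4


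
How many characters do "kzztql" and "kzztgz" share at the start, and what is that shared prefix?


String 1: 'kzztql'
String 2: 'kzztgz'
Compare position by position:
pos 0: 'k' vs 'k' match
pos 1: 'z' vs 'z' match
pos 2: 'z' vs 'z' match
pos 3: 't' vs 't' match
pos 4: 'q' vs 'g' differ -> stop
Longest common prefix: "kzzt" (length 4)


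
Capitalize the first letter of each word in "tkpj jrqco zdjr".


Input string: 'tkpj jrqco zdjr'
Operation: capitalize first letter of each word
Word transformations: 'tkpj'->'Tkpj', 'jrqco'->'Jrqco', 'zdjr'->'Zdjr'
Result: Tkpj Jrqco Zdjr


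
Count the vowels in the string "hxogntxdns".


Input string: 'hxogntxdns'
Operation: count vowels (a, e, i, o, u)
Scan: s[0]='h', s[1]='x', s[2]='o' (vowel), s[3]='g', s[4]='n', s[5]='t', s[6]='x', s[7]='d', s[8]='n', s[9]='s'
Vowels found: 1
Result: 1


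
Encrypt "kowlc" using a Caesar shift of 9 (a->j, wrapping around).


Input: 'kowlc', shift = 9
Operation: for each letter, (position + 9) mod 26
Mapping: 'k'(10+9=19)->'t', 'o'(14+9=23)->'x', 'w'(22+9=31, 31 mod 26=5)->'f', 'l'(11+9=20)->'u', 'c'(2+9=11)->'l'
Result: txful


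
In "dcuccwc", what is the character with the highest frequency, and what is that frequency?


Input: 'dcuccwc'
Operation: tally each character
Counts: 'c':4, 'd':1, 'u':1, 'w':1
Maximum: 'c' appears 4 times


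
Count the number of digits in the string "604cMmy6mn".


Input string: '604cMmy6mn'
Operation: count digit characters (0-9)
Scan: '6'(digit), '0'(digit), '4'(digit), 'c', 'M', 'm', 'y', '6'(digit), 'm', 'n'
Digits found: 4
Result: 4


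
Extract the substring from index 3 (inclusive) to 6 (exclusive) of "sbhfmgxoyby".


Input string: 'sbhfmgxoyby'
Operation: slice [3:6]
Extract characters: s[3]='f', s[4]='m', s[5]='g'
Result: fmg


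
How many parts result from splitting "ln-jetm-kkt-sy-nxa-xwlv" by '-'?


Input string: 'ln-jetm-kkt-sy-nxa-xwlv'
Delimiter: '-'
Split result: 'ln', 'jetm', 'kkt', 'sy', 'nxa', 'xwlv'
Number of parts: 6


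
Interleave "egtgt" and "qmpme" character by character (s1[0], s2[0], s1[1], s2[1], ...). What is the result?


String 1: 'egtgt'
String 2: 'qmpme'
Operation: alternate characters
Pairs: 'e'+'q', 'g'+'m', 't'+'p', 'g'+'m', 't'+'e'
Result: eqgmtpgmte


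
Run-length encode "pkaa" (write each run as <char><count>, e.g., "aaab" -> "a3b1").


Input: 'pkaa'
Operation: identify consecutive runs
Runs: 'p' -> p1, 'k' -> k1, 'aa' -> a2
Encoded: p1k1a2


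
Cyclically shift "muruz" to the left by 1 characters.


Input: 'muruz', shift = 1
Operation: split at index 1 and swap parts
Front part s[0:1] = 'm'
Back part s[1:] = 'uruz'
Rotated = back + front = 'uruz' + 'm'
Result: uruzm


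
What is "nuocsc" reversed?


Input string: 'nuocsc'
Operation: reverse character order
Original order: 'n' -> 'u' -> 'o' -> 'c' -> 's' -> 'c'
Reversed order: 'c' -> 's' -> 'c' -> 'o' -> 'u' -> 'n'
Result: cscoun


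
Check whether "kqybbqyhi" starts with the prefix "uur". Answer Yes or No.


Input string: 'kqybbqyhi'
Prefix to check: 'uur'
First 3 characters of input: 'kqy'
Match: False
Result: No


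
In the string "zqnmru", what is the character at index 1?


Input string: 'zqnmru'
Operation: get character at index 1
Index mapping: s[0]='z', s[1]='q'
Result: 'q'


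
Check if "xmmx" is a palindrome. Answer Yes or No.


Input string: 'xmmx'
Reversed: 'xmmx'
Compare pairs: s[0]='x' vs s[3]='x' (match), s[1]='m' vs s[2]='m' (match)
Palindrome: Yes


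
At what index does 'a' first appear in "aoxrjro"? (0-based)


Input string: 'aoxrjro'
Target: 'a'
Scanning left to right: s[0]='a'
First match at index: 0


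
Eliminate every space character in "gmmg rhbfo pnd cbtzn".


Input string: 'gmmg rhbfo pnd cbtzn'
Operation: remove all spaces
Words: 'gmmg', 'rhbfo', 'pnd', 'cbtzn'
Join without spaces: gmmgrhbfopndcbtzn


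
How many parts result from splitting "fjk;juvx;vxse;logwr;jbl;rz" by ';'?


Input string: 'fjk;juvx;vxse;logwr;jbl;rz'
Delimiter: ';'
Split result: 'fjk', 'juvx', 'vxse', 'logwr', 'jbl', 'rz'
Number of parts: 6


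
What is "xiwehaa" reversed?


Input string: 'xiwehaa'
Operation: reverse character order
Original order: 'x' -> 'i' -> 'w' -> 'e' -> 'h' -> 'a' -> 'a'
Reversed order: 'a' -> 'a' -> 'h' -> 'e' -> 'w' -> 'i' -> 'x'
Result: aahewix


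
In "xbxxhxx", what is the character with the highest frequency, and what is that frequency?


Input: 'xbxxhxx'
Operation: tally each character
Counts: 'b':1, 'h':1, 'x':5
Maximum: 'x' appears 5 times


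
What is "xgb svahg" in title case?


Input string: 'xgb svahg'
Operation: capitalize first letter of each word
Word transformations: 'xgb'->'Xgb', 'svahg'->'Svahg'
Result: Xgb Svahg


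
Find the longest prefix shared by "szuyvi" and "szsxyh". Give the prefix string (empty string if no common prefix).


String 1: 'szuyvi'
String 2: 'szsxyh'
Compare position by position:
pos 0: 's' vs 's' match
pos 1: 'z' vs 'z' match
pos 2: 'u' vs 's' differ -> stop
Longest common prefix: "sz" (length 2)


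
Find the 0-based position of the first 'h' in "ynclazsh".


Input string: 'ynclazsh'
Target: 'h'
Scanning left to right: s[0]='y', s[1]='n', s[2]='c', s[3]='l', s[4]='a', s[5]='z', s[6]='s', s[7]='h'
First match at index: 7


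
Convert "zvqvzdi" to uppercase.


Input string: 'zvqvzdi'
Operation: convert each letter to uppercase
Mapping: 'z'->'Z', 'v'->'V', 'q'->'Q', 'v'->'V', 'z'->'Z', 'd'->'D', 'i'->'I'
Result: ZVQVZDI


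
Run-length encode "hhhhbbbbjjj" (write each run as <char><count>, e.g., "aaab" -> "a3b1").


Input: 'hhhhbbbbjjj'
Operation: identify consecutive runs
Runs: 'hhhh' -> h4, 'bbbb' -> b4, 'jjj' -> j3
Encoded: h4b4j3


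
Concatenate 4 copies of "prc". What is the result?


Input string: 'prc'
Operation: repeat 4 times
Concatenation: 'prc' + 'prc' + 'prc' + 'prc'
Result: prcprcprcprc


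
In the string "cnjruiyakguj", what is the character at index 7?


Input string: 'cnjruiyakguj'
Operation: get character at index 7
Index mapping: s[0]='c', s[1]='n', s[2]='j', s[3]='r', s[4]='u', s[5]='i', s[6]='y', s[7]='a'
Result: 'a'


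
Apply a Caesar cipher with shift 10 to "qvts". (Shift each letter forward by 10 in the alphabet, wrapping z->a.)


Input: 'qvts', shift = 10
Operation: for each letter, (position + 10) mod 26
Mapping: 'q'(16+10=26, 26 mod 26=0)->'a', 'v'(21+10=31, 31 mod 26=5)->'f', 't'(19+10=29, 29 mod 26=3)->'d', 's'(18+10=28, 28 mod 26=2)->'c'
Result: afdc


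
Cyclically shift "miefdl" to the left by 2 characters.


Input: 'miefdl', shift = 2
Operation: split at index 2 and swap parts
Front part s[0:2] = 'mi'
Back part s[2:] = 'efdl'
Rotated = back + front = 'efdl' + 'mi'
Result: efdlmi


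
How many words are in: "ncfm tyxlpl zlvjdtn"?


Input string: 'ncfm tyxlpl zlvjdtn'
Operation: split by spaces
Words found: 'ncfm', 'tyxlpl', 'zlvjdtn'
Word count: 3


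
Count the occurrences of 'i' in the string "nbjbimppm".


Input string: 'nbjbimppm'
Target character: 'i'
Scan each position: s[4]='i'
Matches found at indices: 4
Total: 1


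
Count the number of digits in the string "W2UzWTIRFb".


Input string: 'W2UzWTIRFb'
Operation: count digit characters (0-9)
Scan: 'W', '2'(digit), 'U', 'z', 'W', 'T', 'I', 'R', 'F', 'b'
Digits found: 1
Result: 1


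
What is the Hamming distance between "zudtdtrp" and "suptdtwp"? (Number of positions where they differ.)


String 1: 'zudtdtrp'
String 2: 'suptdtwp'
Compare each position: pos 0: 'z'!='s', pos 1: 'u'=='u', pos 2: 'd'!='p', pos 3: 't'=='t', pos 4: 'd'=='d', pos 5: 't'=='t', pos 6: 'r'!='w', pos 7: 'p'=='p'
Differing positions: 3
Hamming distance: 3


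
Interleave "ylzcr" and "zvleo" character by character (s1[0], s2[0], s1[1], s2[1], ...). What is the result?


String 1: 'ylzcr'
String 2: 'zvleo'
Operation: alternate characters
Pairs: 'y'+'z', 'l'+'v', 'z'+'l', 'c'+'e', 'r'+'o'
Result: yzlvzlcero


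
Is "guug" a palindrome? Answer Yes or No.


Input string: 'guug'
Reversed: 'guug'
Compare pairs: s[0]='g' vs s[3]='g' (match), s[1]='u' vs s[2]='u' (match)
Palindrome: Yes


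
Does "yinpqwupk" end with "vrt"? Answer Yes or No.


Input string: 'yinpqwupk'
Suffix to check: 'vrt'
Last 3 characters of input: 'upk'
Match: False
Result: No


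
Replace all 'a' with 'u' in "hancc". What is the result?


Input string: 'hancc'
Operation: replace 'a' with 'u'
Positions of 'a': 1
After replacement: huncc


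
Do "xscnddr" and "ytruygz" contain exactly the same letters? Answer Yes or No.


String 1: 'xscnddr' -> sorted: 'cddnrsx'
String 2: 'ytruygz' -> sorted: 'grtuyyz'
Compare sorted forms: 'cddnrsx' != 'grtuyyz'
Anagram: No


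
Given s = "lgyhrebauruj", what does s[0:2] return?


Input string: 'lgyhrebauruj'
Operation: slice [0:2]
Extract characters: s[0]='l', s[1]='g'
Result: lg


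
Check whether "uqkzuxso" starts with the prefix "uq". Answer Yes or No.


Input string: 'uqkzuxso'
Prefix to check: 'uq'
First 2 characters of input: 'uq'
Match: True
Result: Yes


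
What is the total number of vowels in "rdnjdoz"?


Input string: 'rdnjdoz'
Operation: count vowels (a, e, i, o, u)
Scan: s[0]='r', s[1]='d', s[2]='n', s[3]='j', s[4]='d', s[5]='o' (vowel), s[6]='z'
Vowels found: 1
Result: 1


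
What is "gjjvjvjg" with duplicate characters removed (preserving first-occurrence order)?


Input: 'gjjvjvjg'
Operation: keep first occurrence of each character
Scan: s[0]='g' new -> keep; s[1]='j' new -> keep; s[2]='j' seen -> skip; s[3]='v' new -> keep; s[4]='j' seen -> skip; s[5]='v' seen -> skip; s[6]='j' seen -> skip; s[7]='g' seen -> skip
Result: gjv


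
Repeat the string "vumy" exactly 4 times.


Input string: 'vumy'
Operation: repeat 4 times
Concatenation: 'vumy' + 'vumy' + 'vumy' + 'vumy'
Result: vumyvumyvumyvumy


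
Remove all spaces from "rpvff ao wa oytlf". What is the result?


Input string: 'rpvff ao wa oytlf'
Operation: remove all spaces
Words: 'rpvff', 'ao', 'wa', 'oytlf'
Join without spaces: rpvffaowaoytlf


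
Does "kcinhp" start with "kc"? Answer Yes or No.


Input string: 'kcinhp'
Prefix to check: 'kc'
First 2 characters of input: 'kc'
Match: True
Result: Yes


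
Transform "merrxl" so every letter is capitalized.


Input string: 'merrxl'
Operation: convert each letter to uppercase
Mapping: 'm'->'M', 'e'->'E', 'r'->'R', 'r'->'R', 'x'->'X', 'l'->'L'
Result: MERRXL


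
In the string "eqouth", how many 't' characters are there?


Input string: 'eqouth'
Target character: 't'
Scan each position: s[4]='t'
Matches found at indices: 4
Total: 1


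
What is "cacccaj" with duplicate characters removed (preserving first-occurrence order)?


Input: 'cacccaj'
Operation: keep first occurrence of each character
Scan: s[0]='c' new -> keep; s[1]='a' new -> keep; s[2]='c' seen -> skip; s[3]='c' seen -> skip; s[4]='c' seen -> skip; s[5]='a' seen -> skip; s[6]='j' new -> keep
Result: caj


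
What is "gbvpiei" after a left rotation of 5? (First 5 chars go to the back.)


Input: 'gbvpiei', shift = 5
Operation: split at index 5 and swap parts
Front part s[0:5] = 'gbvpi'
Back part s[5:] = 'ei'
Rotated = back + front = 'ei' + 'gbvpi'
Result: eigbvpi


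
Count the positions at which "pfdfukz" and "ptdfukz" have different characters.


String 1: 'pfdfukz'
String 2: 'ptdfukz'
Compare each position: pos 0: 'p'=='p', pos 1: 'f'!='t', pos 2: 'd'=='d', pos 3: 'f'=='f', pos 4: 'u'=='u', pos 5: 'k'=='k', pos 6: 'z'=='z'
Differing positions: 1
Hamming distance: 1


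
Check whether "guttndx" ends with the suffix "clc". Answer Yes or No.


Input string: 'guttndx'
Suffix to check: 'clc'
Last 3 characters of input: 'ndx'
Match: False
Result: No


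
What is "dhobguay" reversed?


Input string: 'dhobguay'
Operation: reverse character order
Original order: 'd' -> 'h' -> 'o' -> 'b' -> 'g' -> 'u' -> 'a' -> 'y'
Reversed order: 'y' -> 'a' -> 'u' -> 'g' -> 'b' -> 'o' -> 'h' -> 'd'
Result: yaugbohd


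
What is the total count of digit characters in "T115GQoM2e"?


Input string: 'T115GQoM2e'
Operation: count digit characters (0-9)
Scan: 'T', '1'(digit), '1'(digit), '5'(digit), 'G', 'Q', 'o', 'M', '2'(digit), 'e'
Digits found: 4
Result: 4


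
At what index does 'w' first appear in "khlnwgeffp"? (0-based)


Input string: 'khlnwgeffp'
Target: 'w'
Scanning left to right: s[0]='k', s[1]='h', s[2]='l', s[3]='n', s[4]='w'
First match at index: 4


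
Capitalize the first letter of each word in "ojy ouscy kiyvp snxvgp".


Input string: 'ojy ouscy kiyvp snxvgp'
Operation: capitalize first letter of each word
Word transformations: 'ojy'->'Ojy', 'ouscy'->'Ouscy', 'kiyvp'->'Kiyvp', 'snxvgp'->'Snxvgp'
Result: Ojy Ouscy Kiyvp Snxvgp


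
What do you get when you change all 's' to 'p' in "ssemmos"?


Input string: 'ssemmos'
Operation: replace 's' with 'p'
Positions of 's': 0, 1, 6
After replacement: ppemmop


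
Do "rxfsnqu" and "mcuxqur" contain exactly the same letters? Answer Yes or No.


String 1: 'rxfsnqu' -> sorted: 'fnqrsux'
String 2: 'mcuxqur' -> sorted: 'cmqruux'
Compare sorted forms: 'fnqrsux' != 'cmqruux'
Anagram: No


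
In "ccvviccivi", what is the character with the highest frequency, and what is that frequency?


Input: 'ccvviccivi'
Operation: tally each character
Counts: 'c':4, 'i':3, 'v':3
Maximum: 'c' appears 4 times


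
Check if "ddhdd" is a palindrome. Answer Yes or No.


Input string: 'ddhdd'
Reversed: 'ddhdd'
Compare pairs: s[0]='d' vs s[4]='d' (match), s[1]='d' vs s[3]='d' (match)
Palindrome: Yes


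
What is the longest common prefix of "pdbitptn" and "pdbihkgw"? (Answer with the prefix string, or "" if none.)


String 1: 'pdbitptn'
String 2: 'pdbihkgw'
Compare position by position:
pos 0: 'p' vs 'p' match
pos 1: 'd' vs 'd' match
pos 2: 'b' vs 'b' match
pos 3: 'i' vs 'i' match
pos 4: 't' vs 'h' differ -> stop
Longest common prefix: "pdbi" (length 4)


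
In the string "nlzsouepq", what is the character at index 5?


Input string: 'nlzsouepq'
Operation: get character at index 5
Index mapping: s[0]='n', s[1]='l', s[2]='z', s[3]='s', s[4]='o', s[5]='u'
Result: 'u'


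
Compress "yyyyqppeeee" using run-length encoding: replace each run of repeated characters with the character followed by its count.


Input: 'yyyyqppeeee'
Operation: identify consecutive runs
Runs: 'yyyy' -> y4, 'q' -> q1, 'pp' -> p2, 'eeee' -> e4
Encoded: y4q1p2e4


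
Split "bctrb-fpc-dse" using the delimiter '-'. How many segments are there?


Input string: 'bctrb-fpc-dse'
Delimiter: '-'
Split result: 'bctrb', 'fpc', 'dse'
Number of parts: 3


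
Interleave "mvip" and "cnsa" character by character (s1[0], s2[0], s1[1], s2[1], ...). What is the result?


String 1: 'mvip'
String 2: 'cnsa'
Operation: alternate characters
Pairs: 'm'+'c', 'v'+'n', 'i'+'s', 'p'+'a'
Result: mcvnispa


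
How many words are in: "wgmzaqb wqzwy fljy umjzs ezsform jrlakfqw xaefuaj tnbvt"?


Input string: 'wgmzaqb wqzwy fljy umjzs ezsform jrlakfqw xaefuaj tnbvt'
Operation: split by spaces
Words found: 'wgmzaqb', 'wqzwy', 'fljy', 'umjzs', 'ezsform', 'jrlakfqw', 'xaefuaj', 'tnbvt'
Word count: 8


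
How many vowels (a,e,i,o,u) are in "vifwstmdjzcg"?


Input string: 'vifwstmdjzcg'
Operation: count vowels (a, e, i, o, u)
Scan: s[0]='v', s[1]='i' (vowel), s[2]='f', s[3]='w', s[4]='s', s[5]='t', s[6]='m', s[7]='d', s[8]='j', s[9]='z', s[10]='c', s[11]='g'
Vowels found: 1
Result: 1


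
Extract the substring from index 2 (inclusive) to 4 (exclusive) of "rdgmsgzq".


Input string: 'rdgmsgzq'
Operation: slice [2:4]
Extract characters: s[2]='g', s[3]='m'
Result: gm


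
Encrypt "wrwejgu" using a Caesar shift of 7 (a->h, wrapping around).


Input: 'wrwejgu', shift = 7
Operation: for each letter, (position + 7) mod 26
Mapping: 'w'(22+7=29, 29 mod 26=3)->'d', 'r'(17+7=24)->'y', 'w'(22+7=29, 29 mod 26=3)->'d', 'e'(4+7=11)->'l', 'j'(9+7=16)->'q', 'g'(6+7=13)->'n', 'u'(20+7=27, 27 mod 26=1)->'b'
Result: dydlqnb


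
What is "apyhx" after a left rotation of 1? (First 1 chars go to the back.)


Input: 'apyhx', shift = 1
Operation: split at index 1 and swap parts
Front part s[0:1] = 'a'
Back part s[1:] = 'pyhx'
Rotated = back + front = 'pyhx' + 'a'
Result: pyhxa


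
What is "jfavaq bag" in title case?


Input string: 'jfavaq bag'
Operation: capitalize first letter of each word
Word transformations: 'jfavaq'->'Jfavaq', 'bag'->'Bag'
Result: Jfavaq Bag


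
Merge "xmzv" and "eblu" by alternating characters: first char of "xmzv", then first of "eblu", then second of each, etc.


String 1: 'xmzv'
String 2: 'eblu'
Operation: alternate characters
Pairs: 'x'+'e', 'm'+'b', 'z'+'l', 'v'+'u'
Result: xembzlvu


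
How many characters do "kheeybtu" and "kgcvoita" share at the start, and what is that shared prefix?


String 1: 'kheeybtu'
String 2: 'kgcvoita'
Compare position by position:
pos 0: 'k' vs 'k' match
pos 1: 'h' vs 'g' differ -> stop
Longest common prefix: "k" (length 1)


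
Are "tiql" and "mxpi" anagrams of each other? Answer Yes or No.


String 1: 'tiql' -> sorted: 'ilqt'
String 2: 'mxpi' -> sorted: 'impx'
Compare sorted forms: 'ilqt' != 'impx'
Anagram: No


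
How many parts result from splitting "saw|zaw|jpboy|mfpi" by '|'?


Input string: 'saw|zaw|jpboy|mfpi'
Delimiter: '|'
Split result: 'saw', 'zaw', 'jpboy', 'mfpi'
Number of parts: 4


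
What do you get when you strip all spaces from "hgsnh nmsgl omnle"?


Input string: 'hgsnh nmsgl omnle'
Operation: remove all spaces
Words: 'hgsnh', 'nmsgl', 'omnle'
Join without spaces: hgsnhnmsglomnle


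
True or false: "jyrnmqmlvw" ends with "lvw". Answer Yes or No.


Input string: 'jyrnmqmlvw'
Suffix to check: 'lvw'
Last 3 characters of input: 'lvw'
Match: True
Result: Yes


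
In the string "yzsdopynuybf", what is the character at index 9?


Input string: 'yzsdopynuybf'
Operation: get character at index 9
Index mapping: s[0]='y', s[1]='z', s[2]='s', s[3]='d', s[4]='o', s[5]='p', s[6]='y', s[7]='n', s[8]='u', s[9]='y'
Result: 'y'


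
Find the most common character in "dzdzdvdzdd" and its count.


Input: 'dzdzdvdzdd'
Operation: tally each character
Counts: 'd':6, 'v':1, 'z':3
Maximum: 'd' appears 6 times


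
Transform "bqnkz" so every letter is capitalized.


Input string: 'bqnkz'
Operation: convert each letter to uppercase
Mapping: 'b'->'B', 'q'->'Q', 'n'->'N', 'k'->'K', 'z'->'Z'
Result: BQNKZ


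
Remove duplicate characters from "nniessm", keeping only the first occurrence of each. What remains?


Input: 'nniessm'
Operation: keep first occurrence of each character
Scan: s[0]='n' new -> keep; s[1]='n' seen -> skip; s[2]='i' new -> keep; s[3]='e' new -> keep; s[4]='s' new -> keep; s[5]='s' seen -> skip; s[6]='m' new -> keep
Result: niesm


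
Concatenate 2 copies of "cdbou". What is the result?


Input string: 'cdbou'
Operation: repeat 2 times
Concatenation: 'cdbou' + 'cdbou'
Result: cdboucdbou


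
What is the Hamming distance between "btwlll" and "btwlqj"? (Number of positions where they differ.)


String 1: 'btwlll'
String 2: 'btwlqj'
Compare each position: pos 0: 'b'=='b', pos 1: 't'=='t', pos 2: 'w'=='w', pos 3: 'l'=='l', pos 4: 'l'!='q', pos 5: 'l'!='j'
Differing positions: 2
Hamming distance: 2


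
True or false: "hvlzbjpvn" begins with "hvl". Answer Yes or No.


Input string: 'hvlzbjpvn'
Prefix to check: 'hvl'
First 3 characters of input: 'hvl'
Match: True
Result: Yes


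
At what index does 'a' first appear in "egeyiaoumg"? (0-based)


Input string: 'egeyiaoumg'
Target: 'a'
Scanning left to right: s[0]='e', s[1]='g', s[2]='e', s[3]='y', s[4]='i', s[5]='a'
First match at index: 5


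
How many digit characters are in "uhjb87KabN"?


Input string: 'uhjb87KabN'
Operation: count digit characters (0-9)
Scan: 'u', 'h', 'j', 'b', '8'(digit), '7'(digit), 'K', 'a', 'b', 'N'
Digits found: 2
Result: 2


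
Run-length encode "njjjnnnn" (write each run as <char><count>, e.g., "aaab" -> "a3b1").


Input: 'njjjnnnn'
Operation: identify consecutive runs
Runs: 'n' -> n1, 'jjj' -> j3, 'nnnn' -> n4
Encoded: n1j3n4


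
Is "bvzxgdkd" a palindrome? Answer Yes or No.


Input string: 'bvzxgdkd'
Reversed: 'dkdgxzvb'
Compare pairs: s[0]='b' vs s[7]='d' (mismatch), s[1]='v' vs s[6]='k' (mismatch), s[2]='z' vs s[5]='d' (mismatch), s[3]='x' vs s[4]='g' (mismatch)
Palindrome: No


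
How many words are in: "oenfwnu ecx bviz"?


Input string: 'oenfwnu ecx bviz'
Operation: split by spaces
Words found: 'oenfwnu', 'ecx', 'bviz'
Word count: 3


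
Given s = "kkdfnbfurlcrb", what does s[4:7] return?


Input string: 'kkdfnbfurlcrb'
Operation: slice [4:7]
Extract characters: s[4]='n', s[5]='b', s[6]='f'
Result: nbf


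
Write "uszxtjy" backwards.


Input string: 'uszxtjy'
Operation: reverse character order
Original order: 'u' -> 's' -> 'z' -> 'x' -> 't' -> 'j' -> 'y'
Reversed order: 'y' -> 'j' -> 't' -> 'x' -> 'z' -> 's' -> 'u'
Result: yjtxzsu


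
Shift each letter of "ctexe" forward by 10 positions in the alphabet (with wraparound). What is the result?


Input: 'ctexe', shift = 10
Operation: for each letter, (position + 10) mod 26
Mapping: 'c'(2+10=12)->'m', 't'(19+10=29, 29 mod 26=3)->'d', 'e'(4+10=14)->'o', 'x'(23+10=33, 33 mod 26=7)->'h', 'e'(4+10=14)->'o'
Result: mdoho


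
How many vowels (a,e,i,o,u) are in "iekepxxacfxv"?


Input string: 'iekepxxacfxv'
Operation: count vowels (a, e, i, o, u)
Scan: s[0]='i' (vowel), s[1]='e' (vowel), s[2]='k', s[3]='e' (vowel), s[4]='p', s[5]='x', s[6]='x', s[7]='a' (vowel), s[8]='c', s[9]='f', s[10]='x', s[11]='v'
Vowels found: 4
Result: 4


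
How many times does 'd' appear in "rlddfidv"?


Input string: 'rlddfidv'
Target character: 'd'
Scan each position: s[2]='d', s[3]='d', s[6]='d'
Matches found at indices: 2, 3, 6
Total: 3


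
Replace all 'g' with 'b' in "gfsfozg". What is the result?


Input string: 'gfsfozg'
Operation: replace 'g' with 'b'
Positions of 'g': 0, 6
After replacement: bfsfozb


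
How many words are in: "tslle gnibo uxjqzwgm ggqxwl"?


Input string: 'tslle gnibo uxjqzwgm ggqxwl'
Operation: split by spaces
Words found: 'tslle', 'gnibo', 'uxjqzwgm', 'ggqxwl'
Word count: 4


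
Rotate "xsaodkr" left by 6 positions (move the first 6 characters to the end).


Input: 'xsaodkr', shift = 6
Operation: split at index 6 and swap parts
Front part s[0:6] = 'xsaodk'
Back part s[6:] = 'r'
Rotated = back + front = 'r' + 'xsaodk'
Result: rxsaodk


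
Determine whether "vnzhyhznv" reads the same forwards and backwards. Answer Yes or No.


Input string: 'vnzhyhznv'
Reversed: 'vnzhyhznv'
Compare pairs: s[0]='v' vs s[8]='v' (match), s[1]='n' vs s[7]='n' (match), s[2]='z' vs s[6]='z' (match), s[3]='h' vs s[5]='h' (match)
Palindrome: Yes


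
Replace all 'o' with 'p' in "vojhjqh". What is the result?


Input string: 'vojhjqh'
Operation: replace 'o' with 'p'
Positions of 'o': 1
After replacement: vpjhjqh


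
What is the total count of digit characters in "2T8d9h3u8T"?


Input string: '2T8d9h3u8T'
Operation: count digit characters (0-9)
Scan: '2'(digit), 'T', '8'(digit), 'd', '9'(digit), 'h', '3'(digit), 'u', '8'(digit), 'T'
Digits found: 5
Result: 5


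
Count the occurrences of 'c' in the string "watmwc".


Input string: 'watmwc'
Target character: 'c'
Scan each position: s[5]='c'
Matches found at indices: 5
Total: 1


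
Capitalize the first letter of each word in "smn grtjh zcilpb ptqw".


Input string: 'smn grtjh zcilpb ptqw'
Operation: capitalize first letter of each word
Word transformations: 'smn'->'Smn', 'grtjh'->'Grtjh', 'zcilpb'->'Zcilpb', 'ptqw'->'Ptqw'
Result: Smn Grtjh Zcilpb Ptqw


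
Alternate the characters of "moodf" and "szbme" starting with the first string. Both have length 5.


String 1: 'moodf'
String 2: 'szbme'
Operation: alternate characters
Pairs: 'm'+'s', 'o'+'z', 'o'+'b', 'd'+'m', 'f'+'e'
Result: msozobdmfe


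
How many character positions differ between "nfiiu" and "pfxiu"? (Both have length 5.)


String 1: 'nfiiu'
String 2: 'pfxiu'
Compare each position: pos 0: 'n'!='p', pos 1: 'f'=='f', pos 2: 'i'!='x', pos 3: 'i'=='i', pos 4: 'u'=='u'
Differing positions: 2
Hamming distance: 2


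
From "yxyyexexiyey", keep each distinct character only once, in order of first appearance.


Input: 'yxyyexexiyey'
Operation: keep first occurrence of each character
Scan: s[0]='y' new -> keep; s[1]='x' new -> keep; s[2]='y' seen -> skip; s[3]='y' seen -> skip; s[4]='e' new -> keep; s[5]='x' seen -> skip; s[6]='e' seen -> skip; s[7]='x' seen -> skip; s[8]='i' new -> keep; s[9]='y' seen -> skip; s[10]='e' seen -> skip; s[11]='y' seen -> skip
Result: yxei


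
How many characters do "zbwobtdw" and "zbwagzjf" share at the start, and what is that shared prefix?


String 1: 'zbwobtdw'
String 2: 'zbwagzjf'
Compare position by position:
pos 0: 'z' vs 'z' match
pos 1: 'b' vs 'b' match
pos 2: 'w' vs 'w' match
pos 3: 'o' vs 'a' differ -> stop
Longest common prefix: "zbw" (length 3)


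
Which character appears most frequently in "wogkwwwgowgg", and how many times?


Input: 'wogkwwwgowgg'
Operation: tally each character
Counts: 'g':4, 'k':1, 'o':2, 'w':5
Maximum: 'w' appears 5 times


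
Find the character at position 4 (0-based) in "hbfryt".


Input string: 'hbfryt'
Operation: get character at index 4
Index mapping: s[0]='h', s[1]='b', s[2]='f', s[3]='r', s[4]='y'
Result: 'y'


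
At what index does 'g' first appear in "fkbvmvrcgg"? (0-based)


Input string: 'fkbvmvrcgg'
Target: 'g'
Scanning left to right: s[0]='f', s[1]='k', s[2]='b', s[3]='v', s[4]='m', s[5]='v', s[6]='r', s[7]='c', s[8]='g'
First match at index: 8


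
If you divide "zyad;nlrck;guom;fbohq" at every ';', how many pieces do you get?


Input string: 'zyad;nlrck;guom;fbohq'
Delimiter: ';'
Split result: 'zyad', 'nlrck', 'guom', 'fbohq'
Number of parts: 4


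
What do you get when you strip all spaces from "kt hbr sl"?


Input string: 'kt hbr sl'
Operation: remove all spaces
Words: 'kt', 'hbr', 'sl'
Join without spaces: kthbrsl


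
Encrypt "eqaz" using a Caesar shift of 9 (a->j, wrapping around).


Input: 'eqaz', shift = 9
Operation: for each letter, (position + 9) mod 26
Mapping: 'e'(4+9=13)->'n', 'q'(16+9=25)->'z', 'a'(0+9=9)->'j', 'z'(25+9=34, 34 mod 26=8)->'i'
Result: nzji


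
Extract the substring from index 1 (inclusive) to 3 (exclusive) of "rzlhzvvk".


Input string: 'rzlhzvvk'
Operation: slice [1:3]
Extract characters: s[1]='z', s[2]='l'
Result: zl


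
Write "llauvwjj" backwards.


Input string: 'llauvwjj'
Operation: reverse character order
Original order: 'l' -> 'l' -> 'a' -> 'u' -> 'v' -> 'w' -> 'j' -> 'j'
Reversed order: 'j' -> 'j' -> 'w' -> 'v' -> 'u' -> 'a' -> 'l' -> 'l'
Result: jjwvuall


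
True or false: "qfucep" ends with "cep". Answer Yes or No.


Input string: 'qfucep'
Suffix to check: 'cep'
Last 3 characters of input: 'cep'
Match: True
Result: Yes


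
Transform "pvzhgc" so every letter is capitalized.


Input string: 'pvzhgc'
Operation: convert each letter to uppercase
Mapping: 'p'->'P', 'v'->'V', 'z'->'Z', 'h'->'H', 'g'->'G', 'c'->'C'
Result: PVZHGC


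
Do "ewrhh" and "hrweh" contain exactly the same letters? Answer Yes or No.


String 1: 'ewrhh' -> sorted: 'ehhrw'
String 2: 'hrweh' -> sorted: 'ehhrw'
Compare sorted forms: 'ehhrw' == 'ehhrw'
Anagram: Yes


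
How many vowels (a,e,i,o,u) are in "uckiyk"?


Input string: 'uckiyk'
Operation: count vowels (a, e, i, o, u)
Scan: s[0]='u' (vowel), s[1]='c', s[2]='k', s[3]='i' (vowel), s[4]='y', s[5]='k'
Vowels found: 2
Result: 2


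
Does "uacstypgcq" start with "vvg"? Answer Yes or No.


Input string: 'uacstypgcq'
Prefix to check: 'vvg'
First 3 characters of input: 'uac'
Match: False
Result: No


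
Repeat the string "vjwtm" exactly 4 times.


Input string: 'vjwtm'
Operation: repeat 4 times
Concatenation: 'vjwtm' + 'vjwtm' + 'vjwtm' + 'vjwtm'
Result: vjwtmvjwtmvjwtmvjwtm


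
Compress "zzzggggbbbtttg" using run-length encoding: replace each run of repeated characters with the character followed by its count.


Input: 'zzzggggbbbtttg'
Operation: identify consecutive runs
Runs: 'zzz' -> z3, 'gggg' -> g4, 'bbb' -> b3, 'ttt' -> t3, 'g' -> g1
Encoded: z3g4b3t3g1


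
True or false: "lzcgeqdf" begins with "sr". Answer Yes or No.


Input string: 'lzcgeqdf'
Prefix to check: 'sr'
First 2 characters of input: 'lz'
Match: False
Result: No


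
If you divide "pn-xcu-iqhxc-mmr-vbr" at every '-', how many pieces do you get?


Input string: 'pn-xcu-iqhxc-mmr-vbr'
Delimiter: '-'
Split result: 'pn', 'xcu', 'iqhxc', 'mmr', 'vbr'
Number of parts: 5


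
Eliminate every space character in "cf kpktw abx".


Input string: 'cf kpktw abx'
Operation: remove all spaces
Words: 'cf', 'kpktw', 'abx'
Join without spaces: cfkpktwabx


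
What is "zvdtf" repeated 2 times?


Input string: 'zvdtf'
Operation: repeat 2 times
Concatenation: 'zvdtf' + 'zvdtf'
Result: zvdtfzvdtf


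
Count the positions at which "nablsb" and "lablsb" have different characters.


String 1: 'nablsb'
String 2: 'lablsb'
Compare each position: pos 0: 'n'!='l', pos 1: 'a'=='a', pos 2: 'b'=='b', pos 3: 'l'=='l', pos 4: 's'=='s', pos 5: 'b'=='b'
Differing positions: 1
Hamming distance: 1


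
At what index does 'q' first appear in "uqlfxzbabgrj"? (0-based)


Input string: 'uqlfxzbabgrj'
Target: 'q'
Scanning left to right: s[0]='u', s[1]='q'
First match at index: 1


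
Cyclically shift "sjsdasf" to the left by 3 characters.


Input: 'sjsdasf', shift = 3
Operation: split at index 3 and swap parts
Front part s[0:3] = 'sjs'
Back part s[3:] = 'dasf'
Rotated = back + front = 'dasf' + 'sjs'
Result: dasfsjs


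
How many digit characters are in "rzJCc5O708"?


Input string: 'rzJCc5O708'
Operation: count digit characters (0-9)
Scan: 'r', 'z', 'J', 'C', 'c', '5'(digit), 'O', '7'(digit), '0'(digit), '8'(digit)
Digits found: 4
Result: 4


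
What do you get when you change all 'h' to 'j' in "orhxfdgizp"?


Input string: 'orhxfdgizp'
Operation: replace 'h' with 'j'
Positions of 'h': 2
After replacement: orjxfdgizp


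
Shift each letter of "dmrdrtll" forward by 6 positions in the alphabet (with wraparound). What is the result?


Input: 'dmrdrtll', shift = 6
Operation: for each letter, (position + 6) mod 26
Mapping: 'd'(3+6=9)->'j', 'm'(12+6=18)->'s', 'r'(17+6=23)->'x', 'd'(3+6=9)->'j', 'r'(17+6=23)->'x', 't'(19+6=25)->'z', 'l'(11+6=17)->'r', 'l'(11+6=17)->'r'
Result: jsxjxzrr


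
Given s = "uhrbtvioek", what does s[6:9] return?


Input string: 'uhrbtvioek'
Operation: slice [6:9]
Extract characters: s[6]='i', s[7]='o', s[8]='e'
Result: ioe


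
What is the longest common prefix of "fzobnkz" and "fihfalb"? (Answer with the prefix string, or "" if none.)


String 1: 'fzobnkz'
String 2: 'fihfalb'
Compare position by position:
pos 0: 'f' vs 'f' match
pos 1: 'z' vs 'i' differ -> stop
Longest common prefix: "f" (length 1)


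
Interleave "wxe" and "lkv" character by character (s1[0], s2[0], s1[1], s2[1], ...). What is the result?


String 1: 'wxe'
String 2: 'lkv'
Operation: alternate characters
Pairs: 'w'+'l', 'x'+'k', 'e'+'v'
Result: wlxkev


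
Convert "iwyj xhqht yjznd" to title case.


Input string: 'iwyj xhqht yjznd'
Operation: capitalize first letter of each word
Word transformations: 'iwyj'->'Iwyj', 'xhqht'->'Xhqht', 'yjznd'->'Yjznd'
Result: Iwyj Xhqht Yjznd


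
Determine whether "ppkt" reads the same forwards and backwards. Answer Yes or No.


Input string: 'ppkt'
Reversed: 'tkpp'
Compare pairs: s[0]='p' vs s[3]='t' (mismatch), s[1]='p' vs s[2]='k' (mismatch)
Palindrome: No


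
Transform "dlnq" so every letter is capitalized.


Input string: 'dlnq'
Operation: convert each letter to uppercase
Mapping: 'd'->'D', 'l'->'L', 'n'->'N', 'q'->'Q'
Result: DLNQ


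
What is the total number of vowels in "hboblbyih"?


Input string: 'hboblbyih'
Operation: count vowels (a, e, i, o, u)
Scan: s[0]='h', s[1]='b', s[2]='o' (vowel), s[3]='b', s[4]='l', s[5]='b', s[6]='y', s[7]='i' (vowel), s[8]='h'
Vowels found: 2
Result: 2


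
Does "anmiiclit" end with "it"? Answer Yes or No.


Input string: 'anmiiclit'
Suffix to check: 'it'
Last 2 characters of input: 'it'
Match: True
Result: Yes


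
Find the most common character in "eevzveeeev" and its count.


Input: 'eevzveeeev'
Operation: tally each character
Counts: 'e':6, 'v':3, 'z':1
Maximum: 'e' appears 6 times


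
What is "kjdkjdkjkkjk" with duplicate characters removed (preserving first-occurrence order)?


Input: 'kjdkjdkjkkjk'
Operation: keep first occurrence of each character
Scan: s[0]='k' new -> keep; s[1]='j' new -> keep; s[2]='d' new -> keep; s[3]='k' seen -> skip; s[4]='j' seen -> skip; s[5]='d' seen -> skip; s[6]='k' seen -> skip; s[7]='j' seen -> skip; s[8]='k' seen -> skip; s[9]='k' seen -> skip; s[10]='j' seen -> skip; s[11]='k' seen -> skip
Result: kjd


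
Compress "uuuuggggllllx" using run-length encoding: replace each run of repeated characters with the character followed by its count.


Input: 'uuuuggggllllx'
Operation: identify consecutive runs
Runs: 'uuuu' -> u4, 'gggg' -> g4, 'llll' -> l4, 'x' -> x1
Encoded: u4g4l4x1


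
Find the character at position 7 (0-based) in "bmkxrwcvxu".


Input string: 'bmkxrwcvxu'
Operation: get character at index 7
Index mapping: s[0]='b', s[1]='m', s[2]='k', s[3]='x', s[4]='r', s[5]='w', s[6]='c', s[7]='v'
Result: 'v'


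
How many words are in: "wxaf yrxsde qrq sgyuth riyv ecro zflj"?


Input string: 'wxaf yrxsde qrq sgyuth riyv ecro zflj'
Operation: split by spaces
Words found: 'wxaf', 'yrxsde', 'qrq', 'sgyuth', 'riyv', 'ecro', 'zflj'
Word count: 7


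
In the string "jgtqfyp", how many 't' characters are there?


Input string: 'jgtqfyp'
Target character: 't'
Scan each position: s[2]='t'
Matches found at indices: 2
Total: 1


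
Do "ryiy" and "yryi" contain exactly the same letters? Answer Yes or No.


String 1: 'ryiy' -> sorted: 'iryy'
String 2: 'yryi' -> sorted: 'iryy'
Compare sorted forms: 'iryy' == 'iryy'
Anagram: Yes


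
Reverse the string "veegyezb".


Input string: 'veegyezb'
Operation: reverse character order
Original order: 'v' -> 'e' -> 'e' -> 'g' -> 'y' -> 'e' -> 'z' -> 'b'
Reversed order: 'b' -> 'z' -> 'e' -> 'y' -> 'g' -> 'e' -> 'e' -> 'v'
Result: bzeygeev


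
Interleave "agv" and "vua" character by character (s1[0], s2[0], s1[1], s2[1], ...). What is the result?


String 1: 'agv'
String 2: 'vua'
Operation: alternate characters
Pairs: 'a'+'v', 'g'+'u', 'v'+'a'
Result: avguva


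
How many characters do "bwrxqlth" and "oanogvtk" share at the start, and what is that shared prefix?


String 1: 'bwrxqlth'
String 2: 'oanogvtk'
Compare position by position:
pos 0: 'b' vs 'o' differ -> stop
Longest common prefix: "" (length 0)


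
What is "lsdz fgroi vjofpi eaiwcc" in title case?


Input string: 'lsdz fgroi vjofpi eaiwcc'
Operation: capitalize first letter of each word
Word transformations: 'lsdz'->'Lsdz', 'fgroi'->'Fgroi', 'vjofpi'->'Vjofpi', 'eaiwcc'->'Eaiwcc'
Result: Lsdz Fgroi Vjofpi Eaiwcc


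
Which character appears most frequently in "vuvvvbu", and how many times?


Input: 'vuvvvbu'
Operation: tally each character
Counts: 'b':1, 'u':2, 'v':4
Maximum: 'v' appears 4 times


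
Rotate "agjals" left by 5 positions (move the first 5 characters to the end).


Input: 'agjals', shift = 5
Operation: split at index 5 and swap parts
Front part s[0:5] = 'agjal'
Back part s[5:] = 's'
Rotated = back + front = 's' + 'agjal'
Result: sagjal


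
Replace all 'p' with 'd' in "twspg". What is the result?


Input string: 'twspg'
Operation: replace 'p' with 'd'
Positions of 'p': 3
After replacement: twsdg


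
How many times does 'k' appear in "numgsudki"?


Input string: 'numgsudki'
Target character: 'k'
Scan each position: s[7]='k'
Matches found at indices: 7
Total: 1


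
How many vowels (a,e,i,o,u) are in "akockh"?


Input string: 'akockh'
Operation: count vowels (a, e, i, o, u)
Scan: s[0]='a' (vowel), s[1]='k', s[2]='o' (vowel), s[3]='c', s[4]='k', s[5]='h'
Vowels found: 2
Result: 2


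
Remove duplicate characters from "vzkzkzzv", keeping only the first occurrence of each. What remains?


Input: 'vzkzkzzv'
Operation: keep first occurrence of each character
Scan: s[0]='v' new -> keep; s[1]='z' new -> keep; s[2]='k' new -> keep; s[3]='z' seen -> skip; s[4]='k' seen -> skip; s[5]='z' seen -> skip; s[6]='z' seen -> skip; s[7]='v' seen -> skip
Result: vzk


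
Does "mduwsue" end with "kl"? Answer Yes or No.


Input string: 'mduwsue'
Suffix to check: 'kl'
Last 2 characters of input: 'ue'
Match: False
Result: No


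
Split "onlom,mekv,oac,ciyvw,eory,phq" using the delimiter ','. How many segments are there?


Input string: 'onlom,mekv,oac,ciyvw,eory,phq'
Delimiter: ','
Split result: 'onlom', 'mekv', 'oac', 'ciyvw', 'eory', 'phq'
Number of parts: 6


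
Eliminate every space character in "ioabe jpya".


Input string: 'ioabe jpya'
Operation: remove all spaces
Words: 'ioabe', 'jpya'
Join without spaces: ioabejpya


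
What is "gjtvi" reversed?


Input string: 'gjtvi'
Operation: reverse character order
Original order: 'g' -> 'j' -> 't' -> 'v' -> 'i'
Reversed order: 'i' -> 'v' -> 't' -> 'j' -> 'g'
Result: ivtjg


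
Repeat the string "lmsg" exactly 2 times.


Input string: 'lmsg'
Operation: repeat 2 times
Concatenation: 'lmsg' + 'lmsg'
Result: lmsglmsg


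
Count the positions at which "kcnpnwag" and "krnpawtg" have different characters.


String 1: 'kcnpnwag'
String 2: 'krnpawtg'
Compare each position: pos 0: 'k'=='k', pos 1: 'c'!='r', pos 2: 'n'=='n', pos 3: 'p'=='p', pos 4: 'n'!='a', pos 5: 'w'=='w', pos 6: 'a'!='t', pos 7: 'g'=='g'
Differing positions: 3
Hamming distance: 3


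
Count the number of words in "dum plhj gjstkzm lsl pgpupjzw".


Input string: 'dum plhj gjstkzm lsl pgpupjzw'
Operation: split by spaces
Words found: 'dum', 'plhj', 'gjstkzm', 'lsl', 'pgpupjzw'
Word count: 5
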